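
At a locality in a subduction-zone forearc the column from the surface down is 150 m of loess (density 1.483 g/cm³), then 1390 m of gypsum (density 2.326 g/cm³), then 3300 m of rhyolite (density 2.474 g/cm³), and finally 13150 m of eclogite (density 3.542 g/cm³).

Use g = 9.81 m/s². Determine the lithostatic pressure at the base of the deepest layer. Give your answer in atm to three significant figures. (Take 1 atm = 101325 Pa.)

5630 atm

loess: 1483 kg/m³ × 9.81 m/s² × 150 m = 2.182×10^6 Pa = 21.54 atm
gypsum: 2326 kg/m³ × 9.81 m/s² × 1390 m = 3.172×10^7 Pa = 313.0 atm
rhyolite: 2474 kg/m³ × 9.81 m/s² × 3300 m = 8.009×10^7 Pa = 790.4 atm
eclogite: 3542 kg/m³ × 9.81 m/s² × 13150 m = 4.569×10^8 Pa = 4509 atm
Total = 21.54 + 313.0 + 790.4 + 4509 = 5634.5 atm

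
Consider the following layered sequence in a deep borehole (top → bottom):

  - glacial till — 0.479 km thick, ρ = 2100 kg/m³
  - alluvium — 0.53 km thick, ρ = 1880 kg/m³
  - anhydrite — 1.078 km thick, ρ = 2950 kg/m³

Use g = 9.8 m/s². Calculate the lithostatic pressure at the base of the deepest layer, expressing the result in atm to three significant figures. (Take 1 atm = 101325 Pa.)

glacial till: 2100 kg/m³ × 9.8 m/s² × 479 m = 9.858×10^6 Pa = 97.29 atm
alluvium: 1880 kg/m³ × 9.8 m/s² × 530 m = 9.765×10^6 Pa = 96.37 atm
anhydrite: 2950 kg/m³ × 9.8 m/s² × 1078 m = 3.116×10^7 Pa = 307.6 atm
Total = 97.29 + 96.37 + 307.6 = 501.23 atm

501 atm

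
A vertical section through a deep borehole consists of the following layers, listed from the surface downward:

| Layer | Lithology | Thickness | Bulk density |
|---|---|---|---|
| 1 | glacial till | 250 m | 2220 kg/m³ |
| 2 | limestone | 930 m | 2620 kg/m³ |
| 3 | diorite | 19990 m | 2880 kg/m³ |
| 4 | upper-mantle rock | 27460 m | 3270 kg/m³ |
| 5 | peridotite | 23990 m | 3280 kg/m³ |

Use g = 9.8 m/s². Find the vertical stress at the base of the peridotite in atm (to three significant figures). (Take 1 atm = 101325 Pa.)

22200 atm

glacial till: 2220 kg/m³ × 9.8 m/s² × 250 m = 5.439×10^6 Pa = 53.68 atm
limestone: 2620 kg/m³ × 9.8 m/s² × 930 m = 2.388×10^7 Pa = 235.7 atm
diorite: 2880 kg/m³ × 9.8 m/s² × 19990 m = 5.642×10^8 Pa = 5568 atm
upper-mantle rock: 3270 kg/m³ × 9.8 m/s² × 27460 m = 8.800×10^8 Pa = 8685 atm
peridotite: 3280 kg/m³ × 9.8 m/s² × 23990 m = 7.711×10^8 Pa = 7611 atm
Total = 53.68 + 235.7 + 5568 + 8685 + 7611 = 22153 atm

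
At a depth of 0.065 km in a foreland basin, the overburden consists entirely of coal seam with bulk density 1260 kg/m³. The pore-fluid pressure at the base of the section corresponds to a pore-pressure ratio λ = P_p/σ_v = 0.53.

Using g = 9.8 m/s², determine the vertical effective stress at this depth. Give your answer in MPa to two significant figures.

0.38 MPa

Overburden (lithostatic) stress σ_v:
coal seam: 1260 kg/m³ × 9.8 m/s² × 65 m = 8.026×10^5 Pa = 0.8026 MPa
Pore pressure P_p = λ·σ_v = 0.53 × 0.8026 MPa = 0.4254 MPa
Effective stress σ' = σ_v − P_p = 0.8026 − 0.4254 = 0.37723 MPa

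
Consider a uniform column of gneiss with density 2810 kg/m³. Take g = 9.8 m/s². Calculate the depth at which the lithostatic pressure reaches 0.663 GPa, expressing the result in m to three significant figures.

24100 m

h = P/(ρg) = 0.663 GPa / (2810 kg/m³ × 9.8 m/s²) = 6.630×10^8 Pa / 27538 Pa/m = 24076 m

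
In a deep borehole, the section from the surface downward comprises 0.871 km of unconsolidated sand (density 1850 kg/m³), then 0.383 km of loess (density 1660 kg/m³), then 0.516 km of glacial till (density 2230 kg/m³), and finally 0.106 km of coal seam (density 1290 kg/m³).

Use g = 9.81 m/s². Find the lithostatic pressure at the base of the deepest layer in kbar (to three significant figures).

0.347 kbar

unconsolidated sand: 1850 kg/m³ × 9.81 m/s² × 871 m = 1.581×10^7 Pa = 0.1581 kbar
loess: 1660 kg/m³ × 9.81 m/s² × 383 m = 6.237×10^6 Pa = 0.06237 kbar
glacial till: 2230 kg/m³ × 9.81 m/s² × 516 m = 1.129×10^7 Pa = 0.1129 kbar
coal seam: 1290 kg/m³ × 9.81 m/s² × 106 m = 1.341×10^6 Pa = 0.01341 kbar
Total = 0.1581 + 0.06237 + 0.1129 + 0.01341 = 0.34674 kbar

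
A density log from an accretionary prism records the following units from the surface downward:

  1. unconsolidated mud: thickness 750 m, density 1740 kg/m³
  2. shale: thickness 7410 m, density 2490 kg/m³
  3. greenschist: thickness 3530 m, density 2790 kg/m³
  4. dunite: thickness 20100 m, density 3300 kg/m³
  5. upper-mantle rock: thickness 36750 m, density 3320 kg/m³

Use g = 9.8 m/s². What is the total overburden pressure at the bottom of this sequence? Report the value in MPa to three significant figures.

unconsolidated mud: 1740 kg/m³ × 9.8 m/s² × 750 m = 1.279×10^7 Pa = 12.79 MPa
shale: 2490 kg/m³ × 9.8 m/s² × 7410 m = 1.808×10^8 Pa = 180.8 MPa
greenschist: 2790 kg/m³ × 9.8 m/s² × 3530 m = 9.652×10^7 Pa = 96.52 MPa
dunite: 3300 kg/m³ × 9.8 m/s² × 20100 m = 6.500×10^8 Pa = 650.0 MPa
upper-mantle rock: 3320 kg/m³ × 9.8 m/s² × 36750 m = 1.196×10^9 Pa = 1196 MPa
Total = 12.79 + 180.8 + 96.52 + 650.0 + 1196 = 2135.9 MPa

2140 MPa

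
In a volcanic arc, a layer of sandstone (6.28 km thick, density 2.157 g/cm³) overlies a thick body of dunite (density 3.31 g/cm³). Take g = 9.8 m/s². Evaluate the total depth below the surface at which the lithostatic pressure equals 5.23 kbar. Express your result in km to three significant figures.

18.3 km

Pressure at base of upper layers: 2157×9.8×6280 = 1.328×10^8 Pa = 1.328 kbar
Remaining pressure to be supplied by dunite: 5.230×10^8 − 1.328×10^8 = 3.902×10^8 Pa
Additional depth in dunite = 3.902×10^8 Pa / (3310 kg/m³ × 9.8 m/s²) = 12031 m
Total depth = 6280 m + 12031 m = 18311 m
= 18.311 km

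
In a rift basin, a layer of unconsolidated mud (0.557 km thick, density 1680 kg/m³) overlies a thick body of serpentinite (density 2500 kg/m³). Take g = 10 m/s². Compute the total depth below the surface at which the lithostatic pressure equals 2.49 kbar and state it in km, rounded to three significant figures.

10.1 km

Pressure at base of upper layers: 1680×10×557 = 9.358×10^6 Pa = 0.09358 kbar
Remaining pressure to be supplied by serpentinite: 2.490×10^8 − 9.358×10^6 = 2.396×10^8 Pa
Additional depth in serpentinite = 2.396×10^8 Pa / (2500 kg/m³ × 10 m/s²) = 9585.7 m
Total depth = 557 m + 9585.7 m = 10143 m
= 10.143 km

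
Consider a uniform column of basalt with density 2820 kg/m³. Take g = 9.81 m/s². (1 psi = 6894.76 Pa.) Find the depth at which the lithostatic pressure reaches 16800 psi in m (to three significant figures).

4190 m

h = P/(ρg) = 16800 psi / (2820 kg/m³ × 9.81 m/s²) = 1.158×10^8 Pa / 27664 Pa/m = 4187.1 m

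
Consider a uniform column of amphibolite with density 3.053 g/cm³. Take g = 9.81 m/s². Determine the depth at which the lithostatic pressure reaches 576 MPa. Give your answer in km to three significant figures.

h = P/(ρg) = 576 MPa / (3053 kg/m³ × 9.81 m/s²) = 5.760×10^8 Pa / 29950 Pa/m = 19232 m
= 19.232 km

19.2 km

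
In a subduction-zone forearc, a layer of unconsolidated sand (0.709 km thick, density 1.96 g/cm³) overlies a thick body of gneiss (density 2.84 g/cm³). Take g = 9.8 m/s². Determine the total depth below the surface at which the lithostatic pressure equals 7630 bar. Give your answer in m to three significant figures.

Pressure at base of upper layers: 1960×9.8×709 = 1.362×10^7 Pa = 136.2 bar
Remaining pressure to be supplied by gneiss: 7.630×10^8 − 1.362×10^7 = 7.494×10^8 Pa
Additional depth in gneiss = 7.494×10^8 Pa / (2840 kg/m³ × 9.8 m/s²) = 26925 m
Total depth = 709 m + 26925 m = 27634 m

27600 m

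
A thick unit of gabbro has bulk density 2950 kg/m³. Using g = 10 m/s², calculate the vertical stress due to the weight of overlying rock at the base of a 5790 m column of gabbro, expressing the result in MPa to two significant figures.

170 MPa

gabbro: 2950 kg/m³ × 10 m/s² × 5790 m = 1.708×10^8 Pa = 170.8 MPa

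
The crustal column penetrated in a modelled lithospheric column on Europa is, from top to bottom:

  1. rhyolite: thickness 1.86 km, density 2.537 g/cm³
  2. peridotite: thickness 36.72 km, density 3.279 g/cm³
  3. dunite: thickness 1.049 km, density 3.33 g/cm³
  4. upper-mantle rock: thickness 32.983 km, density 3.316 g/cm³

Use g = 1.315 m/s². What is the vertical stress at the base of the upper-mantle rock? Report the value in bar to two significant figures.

rhyolite: 2537 kg/m³ × 1.315 m/s² × 1860 m = 6.205×10^6 Pa = 62.05 bar
peridotite: 3279 kg/m³ × 1.315 m/s² × 36720 m = 1.583×10^8 Pa = 1583 bar
dunite: 3330 kg/m³ × 1.315 m/s² × 1049 m = 4.594×10^6 Pa = 45.94 bar
upper-mantle rock: 3316 kg/m³ × 1.315 m/s² × 32983 m = 1.438×10^8 Pa = 1438 bar
Total = 62.05 + 1583 + 45.94 + 1438 = 3129.5 bar

3100 bar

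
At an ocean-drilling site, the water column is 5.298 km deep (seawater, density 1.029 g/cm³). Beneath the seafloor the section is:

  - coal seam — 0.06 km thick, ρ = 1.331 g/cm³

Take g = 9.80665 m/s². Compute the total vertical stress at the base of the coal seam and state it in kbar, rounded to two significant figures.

seawater: 1029 kg/m³ × 9.80665 m/s² × 5298 m = 5.346×10^7 Pa = 0.5346 kbar
coal seam: 1331 kg/m³ × 9.80665 m/s² × 60 m = 7.832×10^5 Pa = 7.832×10^-3 kbar
Total = 0.5346 + 7.832×10^-3 = 0.54246 kbar

0.54 kbar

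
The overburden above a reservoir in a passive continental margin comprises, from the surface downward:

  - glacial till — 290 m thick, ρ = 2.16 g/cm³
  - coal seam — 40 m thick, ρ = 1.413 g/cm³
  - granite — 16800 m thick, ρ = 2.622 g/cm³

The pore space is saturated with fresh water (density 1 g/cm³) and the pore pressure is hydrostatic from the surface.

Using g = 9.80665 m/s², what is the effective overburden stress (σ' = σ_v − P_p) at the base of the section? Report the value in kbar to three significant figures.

Overburden (lithostatic) stress σ_v:
glacial till: 2160 kg/m³ × 9.80665 m/s² × 290 m = 6.143×10^6 Pa = 6.143 MPa
coal seam: 1413 kg/m³ × 9.80665 m/s² × 40 m = 5.543×10^5 Pa = 0.5543 MPa
granite: 2622 kg/m³ × 9.80665 m/s² × 16800 m = 4.320×10^8 Pa = 432.0 MPa
Total = 6.143 + 0.5543 + 432.0 = 438.68 MPa
Pore pressure P_p = 1000 kg/m³ × 9.80665 m/s² × 17130 m = 1.680×10^8 Pa = 168.0 MPa
Effective stress σ' = σ_v − P_p = 438.7 − 168.0 = 270.69 MPa = 2.7069 kbar

2.71 kbar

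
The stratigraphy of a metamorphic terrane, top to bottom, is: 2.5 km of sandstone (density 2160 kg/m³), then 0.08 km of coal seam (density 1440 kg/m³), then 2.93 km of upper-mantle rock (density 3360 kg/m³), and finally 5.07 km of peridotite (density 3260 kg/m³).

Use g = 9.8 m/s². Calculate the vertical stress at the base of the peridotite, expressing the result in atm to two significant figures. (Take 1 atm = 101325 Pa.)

3100 atm

sandstone: 2160 kg/m³ × 9.8 m/s² × 2500 m = 5.292×10^7 Pa = 522.3 atm
coal seam: 1440 kg/m³ × 9.8 m/s² × 80 m = 1.129×10^6 Pa = 11.14 atm
upper-mantle rock: 3360 kg/m³ × 9.8 m/s² × 2930 m = 9.648×10^7 Pa = 952.2 atm
peridotite: 3260 kg/m³ × 9.8 m/s² × 5070 m = 1.620×10^8 Pa = 1599 atm
Total = 522.3 + 11.14 + 952.2 + 1599 = 3084.2 atm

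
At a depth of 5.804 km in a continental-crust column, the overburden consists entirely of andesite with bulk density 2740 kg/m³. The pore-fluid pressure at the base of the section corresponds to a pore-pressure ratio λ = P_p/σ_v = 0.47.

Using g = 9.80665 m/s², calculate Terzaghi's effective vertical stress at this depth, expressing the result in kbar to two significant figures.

0.83 kbar

Overburden (lithostatic) stress σ_v:
andesite: 2740 kg/m³ × 9.80665 m/s² × 5804 m = 1.560×10^8 Pa = 156.0 MPa
Pore pressure P_p = λ·σ_v = 0.47 × 156.0 MPa = 73.30 MPa
Effective stress σ' = σ_v − P_p = 156.0 − 73.30 = 82.656 MPa = 0.82656 kbar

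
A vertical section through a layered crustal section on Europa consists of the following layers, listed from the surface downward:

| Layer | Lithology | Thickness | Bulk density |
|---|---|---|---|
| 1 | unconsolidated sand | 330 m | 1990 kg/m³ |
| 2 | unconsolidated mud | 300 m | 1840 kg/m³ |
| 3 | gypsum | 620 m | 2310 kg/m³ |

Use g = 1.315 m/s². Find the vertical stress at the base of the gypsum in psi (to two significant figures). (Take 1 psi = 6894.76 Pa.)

500 psi

unconsolidated sand: 1990 kg/m³ × 1.315 m/s² × 330 m = 8.636×10^5 Pa = 125.2 psi
unconsolidated mud: 1840 kg/m³ × 1.315 m/s² × 300 m = 7.259×10^5 Pa = 105.3 psi
gypsum: 2310 kg/m³ × 1.315 m/s² × 620 m = 1.883×10^6 Pa = 273.2 psi
Total = 125.2 + 105.3 + 273.2 = 503.68 psi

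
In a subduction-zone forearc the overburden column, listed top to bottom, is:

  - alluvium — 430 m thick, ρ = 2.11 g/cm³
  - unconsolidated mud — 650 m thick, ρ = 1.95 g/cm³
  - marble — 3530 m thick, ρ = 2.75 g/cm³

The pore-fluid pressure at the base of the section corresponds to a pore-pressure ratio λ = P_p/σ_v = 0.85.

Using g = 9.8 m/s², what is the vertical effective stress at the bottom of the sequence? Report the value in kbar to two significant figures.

0.17 kbar

Overburden (lithostatic) stress σ_v:
alluvium: 2110 kg/m³ × 9.8 m/s² × 430 m = 8.892×10^6 Pa = 8.892 MPa
unconsolidated mud: 1950 kg/m³ × 9.8 m/s² × 650 m = 1.242×10^7 Pa = 12.42 MPa
marble: 2750 kg/m³ × 9.8 m/s² × 3530 m = 9.513×10^7 Pa = 95.13 MPa
Total = 8.892 + 12.42 + 95.13 = 116.45 MPa
Pore pressure P_p = λ·σ_v = 0.85 × 116.4 MPa = 98.98 MPa
Effective stress σ' = σ_v − P_p = 116.4 − 98.98 = 17.467 MPa = 0.17467 kbar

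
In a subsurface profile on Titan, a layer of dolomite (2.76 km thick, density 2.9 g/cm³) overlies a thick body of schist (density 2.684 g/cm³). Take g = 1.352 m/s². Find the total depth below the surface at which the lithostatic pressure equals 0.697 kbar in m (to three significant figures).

Pressure at base of upper layers: 2900×1.352×2760 = 1.082×10^7 Pa = 0.1082 kbar
Remaining pressure to be supplied by schist: 6.970×10^7 − 1.082×10^7 = 5.888×10^7 Pa
Additional depth in schist = 5.888×10^7 Pa / (2684 kg/m³ × 1.352 m/s²) = 16226 m
Total depth = 2760 m + 16226 m = 18986 m

19000 m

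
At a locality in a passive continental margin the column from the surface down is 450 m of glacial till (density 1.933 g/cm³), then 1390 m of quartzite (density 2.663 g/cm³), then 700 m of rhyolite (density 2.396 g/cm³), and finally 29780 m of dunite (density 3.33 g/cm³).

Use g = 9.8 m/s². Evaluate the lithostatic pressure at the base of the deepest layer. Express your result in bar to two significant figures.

glacial till: 1933 kg/m³ × 9.8 m/s² × 450 m = 8.525×10^6 Pa = 85.25 bar
quartzite: 2663 kg/m³ × 9.8 m/s² × 1390 m = 3.628×10^7 Pa = 362.8 bar
rhyolite: 2396 kg/m³ × 9.8 m/s² × 700 m = 1.644×10^7 Pa = 164.4 bar
dunite: 3330 kg/m³ × 9.8 m/s² × 29780 m = 9.718×10^8 Pa = 9718 bar
Total = 85.25 + 362.8 + 164.4 + 9718 = 10331 bar

10000 bar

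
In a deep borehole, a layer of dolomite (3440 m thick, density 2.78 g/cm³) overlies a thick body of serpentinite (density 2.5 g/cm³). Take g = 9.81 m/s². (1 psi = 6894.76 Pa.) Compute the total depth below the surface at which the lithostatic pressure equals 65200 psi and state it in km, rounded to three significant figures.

Pressure at base of upper layers: 2780×9.81×3440 = 9.381×10^7 Pa = 13607 psi
Remaining pressure to be supplied by serpentinite: 4.495×10^8 − 9.381×10^7 = 3.557×10^8 Pa
Additional depth in serpentinite = 3.557×10^8 Pa / (2500 kg/m³ × 9.81 m/s²) = 14505 m
Total depth = 3440 m + 14505 m = 17945 m
= 17.945 km

17.9 km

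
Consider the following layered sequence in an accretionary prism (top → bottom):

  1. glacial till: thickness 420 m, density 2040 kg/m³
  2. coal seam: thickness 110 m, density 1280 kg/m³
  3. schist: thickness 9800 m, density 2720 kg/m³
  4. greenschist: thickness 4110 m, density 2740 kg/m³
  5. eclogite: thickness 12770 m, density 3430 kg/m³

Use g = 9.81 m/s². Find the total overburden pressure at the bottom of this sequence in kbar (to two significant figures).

glacial till: 2040 kg/m³ × 9.81 m/s² × 420 m = 8.405×10^6 Pa = 0.08405 kbar
coal seam: 1280 kg/m³ × 9.81 m/s² × 110 m = 1.381×10^6 Pa = 0.01381 kbar
schist: 2720 kg/m³ × 9.81 m/s² × 9800 m = 2.615×10^8 Pa = 2.615 kbar
greenschist: 2740 kg/m³ × 9.81 m/s² × 4110 m = 1.105×10^8 Pa = 1.105 kbar
eclogite: 3430 kg/m³ × 9.81 m/s² × 12770 m = 4.297×10^8 Pa = 4.297 kbar
Total = 0.08405 + 0.01381 + 2.615 + 1.105 + 4.297 = 8.1144 kbar

8.1 kbar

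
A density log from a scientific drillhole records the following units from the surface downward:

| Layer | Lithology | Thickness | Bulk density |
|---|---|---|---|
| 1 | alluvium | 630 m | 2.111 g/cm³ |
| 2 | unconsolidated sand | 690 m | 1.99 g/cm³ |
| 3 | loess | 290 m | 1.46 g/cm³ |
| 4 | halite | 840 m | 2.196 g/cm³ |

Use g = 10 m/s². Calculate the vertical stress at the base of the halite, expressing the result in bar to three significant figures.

497 bar

alluvium: 2111 kg/m³ × 10 m/s² × 630 m = 1.330×10^7 Pa = 133.0 bar
unconsolidated sand: 1990 kg/m³ × 10 m/s² × 690 m = 1.373×10^7 Pa = 137.3 bar
loess: 1460 kg/m³ × 10 m/s² × 290 m = 4.234×10^6 Pa = 42.34 bar
halite: 2196 kg/m³ × 10 m/s² × 840 m = 1.845×10^7 Pa = 184.5 bar
Total = 133.0 + 137.3 + 42.34 + 184.5 = 497.11 bar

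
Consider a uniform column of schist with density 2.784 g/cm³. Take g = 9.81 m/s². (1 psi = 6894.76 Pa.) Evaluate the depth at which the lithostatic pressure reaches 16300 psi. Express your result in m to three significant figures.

h = P/(ρg) = 16300 psi / (2784 kg/m³ × 9.81 m/s²) = 1.124×10^8 Pa / 27311 Pa/m = 4115.0 m

4110 m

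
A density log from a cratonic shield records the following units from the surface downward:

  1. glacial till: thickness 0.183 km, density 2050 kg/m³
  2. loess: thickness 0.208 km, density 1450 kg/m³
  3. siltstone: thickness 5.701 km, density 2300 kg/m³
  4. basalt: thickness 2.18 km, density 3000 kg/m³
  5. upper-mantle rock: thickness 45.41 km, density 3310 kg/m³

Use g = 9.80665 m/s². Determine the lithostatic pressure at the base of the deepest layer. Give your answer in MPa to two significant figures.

1700 MPa

glacial till: 2050 kg/m³ × 9.80665 m/s² × 183 m = 3.679×10^6 Pa = 3.679 MPa
loess: 1450 kg/m³ × 9.80665 m/s² × 208 m = 2.958×10^6 Pa = 2.958 MPa
siltstone: 2300 kg/m³ × 9.80665 m/s² × 5701 m = 1.286×10^8 Pa = 128.6 MPa
basalt: 3000 kg/m³ × 9.80665 m/s² × 2180 m = 6.414×10^7 Pa = 64.14 MPa
upper-mantle rock: 3310 kg/m³ × 9.80665 m/s² × 45410 m = 1.474×10^9 Pa = 1474 MPa
Total = 3.679 + 2.958 + 128.6 + 64.14 + 1474 = 1673.4 MPa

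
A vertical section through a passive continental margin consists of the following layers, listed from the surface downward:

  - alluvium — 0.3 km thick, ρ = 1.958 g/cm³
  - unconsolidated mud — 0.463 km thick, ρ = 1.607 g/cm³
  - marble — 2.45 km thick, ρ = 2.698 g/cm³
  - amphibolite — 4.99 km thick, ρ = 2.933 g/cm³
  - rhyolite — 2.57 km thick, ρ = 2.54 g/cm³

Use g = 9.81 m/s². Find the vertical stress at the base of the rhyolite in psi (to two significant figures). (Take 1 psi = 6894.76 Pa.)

alluvium: 1958 kg/m³ × 9.81 m/s² × 300 m = 5.762×10^6 Pa = 835.8 psi
unconsolidated mud: 1607 kg/m³ × 9.81 m/s² × 463 m = 7.299×10^6 Pa = 1059 psi
marble: 2698 kg/m³ × 9.81 m/s² × 2450 m = 6.485×10^7 Pa = 9405 psi
amphibolite: 2933 kg/m³ × 9.81 m/s² × 4990 m = 1.436×10^8 Pa = 20824 psi
rhyolite: 2540 kg/m³ × 9.81 m/s² × 2570 m = 6.404×10^7 Pa = 9288 psi
Total = 835.8 + 1059 + 9405 + 20824 + 9288 = 41411 psi

41000 psi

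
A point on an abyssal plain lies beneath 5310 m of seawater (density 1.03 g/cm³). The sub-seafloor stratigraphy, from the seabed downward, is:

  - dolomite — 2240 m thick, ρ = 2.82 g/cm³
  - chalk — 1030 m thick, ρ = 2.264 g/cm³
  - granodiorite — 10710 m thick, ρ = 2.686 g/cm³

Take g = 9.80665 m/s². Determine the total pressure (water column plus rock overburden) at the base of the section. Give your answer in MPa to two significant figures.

seawater: 1030 kg/m³ × 9.80665 m/s² × 5310 m = 5.364×10^7 Pa = 53.64 MPa
dolomite: 2820 kg/m³ × 9.80665 m/s² × 2240 m = 6.195×10^7 Pa = 61.95 MPa
chalk: 2264 kg/m³ × 9.80665 m/s² × 1030 m = 2.287×10^7 Pa = 22.87 MPa
granodiorite: 2686 kg/m³ × 9.80665 m/s² × 10710 m = 2.821×10^8 Pa = 282.1 MPa
Total = 53.64 + 61.95 + 22.87 + 282.1 = 420.56 MPa

420 MPa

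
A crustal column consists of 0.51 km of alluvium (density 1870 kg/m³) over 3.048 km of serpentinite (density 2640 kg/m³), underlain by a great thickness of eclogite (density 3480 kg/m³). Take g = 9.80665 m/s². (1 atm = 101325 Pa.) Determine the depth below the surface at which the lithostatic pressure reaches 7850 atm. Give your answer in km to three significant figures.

24.3 km

Pressure at base of upper layers: 1870×9.80665×510 + 2640×9.80665×3048 = 8.826×10^7 Pa = 871.1 atm
Remaining pressure to be supplied by eclogite: 7.954×10^8 − 8.826×10^7 = 7.071×10^8 Pa
Additional depth in eclogite = 7.071×10^8 Pa / (3480 kg/m³ × 9.80665 m/s²) = 20721 m
Total depth = 3558 m + 20721 m = 24279 m
= 24.279 km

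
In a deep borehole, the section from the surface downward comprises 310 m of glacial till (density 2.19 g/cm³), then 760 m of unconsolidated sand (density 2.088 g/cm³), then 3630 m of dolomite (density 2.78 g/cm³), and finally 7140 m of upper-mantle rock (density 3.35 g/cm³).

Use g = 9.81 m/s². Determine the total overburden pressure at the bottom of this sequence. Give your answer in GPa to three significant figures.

glacial till: 2190 kg/m³ × 9.81 m/s² × 310 m = 6.660×10^6 Pa = 6.660×10^-3 GPa
unconsolidated sand: 2088 kg/m³ × 9.81 m/s² × 760 m = 1.557×10^7 Pa = 0.01557 GPa
dolomite: 2780 kg/m³ × 9.81 m/s² × 3630 m = 9.900×10^7 Pa = 0.09900 GPa
upper-mantle rock: 3350 kg/m³ × 9.81 m/s² × 7140 m = 2.346×10^8 Pa = 0.2346 GPa
Total = 6.660×10^-3 + 0.01557 + 0.09900 + 0.2346 = 0.35587 GPa

0.356 GPa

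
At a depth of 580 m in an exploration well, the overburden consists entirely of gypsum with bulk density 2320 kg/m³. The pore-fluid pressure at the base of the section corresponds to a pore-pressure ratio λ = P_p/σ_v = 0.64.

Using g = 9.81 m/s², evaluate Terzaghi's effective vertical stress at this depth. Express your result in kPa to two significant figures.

Overburden (lithostatic) stress σ_v:
gypsum: 2320 kg/m³ × 9.81 m/s² × 580 m = 1.320×10^7 Pa = 13.20 MPa
Pore pressure P_p = λ·σ_v = 0.64 × 13.20 MPa = 8.448 MPa
Effective stress σ' = σ_v − P_p = 13.20 − 8.448 = 4.7521 MPa = 4752.1 kPa

4800 kPa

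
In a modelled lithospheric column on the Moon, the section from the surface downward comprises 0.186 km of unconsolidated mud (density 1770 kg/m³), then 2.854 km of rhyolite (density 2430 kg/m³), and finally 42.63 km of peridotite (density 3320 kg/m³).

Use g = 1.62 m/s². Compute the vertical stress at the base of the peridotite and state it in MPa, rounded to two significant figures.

240 MPa

unconsolidated mud: 1770 kg/m³ × 1.62 m/s² × 186 m = 5.333×10^5 Pa = 0.5333 MPa
rhyolite: 2430 kg/m³ × 1.62 m/s² × 2854 m = 1.124×10^7 Pa = 11.24 MPa
peridotite: 3320 kg/m³ × 1.62 m/s² × 42630 m = 2.293×10^8 Pa = 229.3 MPa
Total = 0.5333 + 11.24 + 229.3 = 241.05 MPa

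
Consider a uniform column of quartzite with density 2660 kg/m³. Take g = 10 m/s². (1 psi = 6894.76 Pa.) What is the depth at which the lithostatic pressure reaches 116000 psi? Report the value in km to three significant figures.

30.1 km

h = P/(ρg) = 116000 psi / (2660 kg/m³ × 10 m/s²) = 7.998×10^8 Pa / 26600 Pa/m = 30067 m
= 30.067 km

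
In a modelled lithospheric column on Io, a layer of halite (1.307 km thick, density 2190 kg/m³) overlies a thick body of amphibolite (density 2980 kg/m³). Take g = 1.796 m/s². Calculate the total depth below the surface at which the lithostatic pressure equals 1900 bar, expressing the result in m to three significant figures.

Pressure at base of upper layers: 2190×1.796×1307 = 5.141×10^6 Pa = 51.41 bar
Remaining pressure to be supplied by amphibolite: 1.900×10^8 − 5.141×10^6 = 1.849×10^8 Pa
Additional depth in amphibolite = 1.849×10^8 Pa / (2980 kg/m³ × 1.796 m/s²) = 34540 m
Total depth = 1307 m + 34540 m = 35847 m

35800 m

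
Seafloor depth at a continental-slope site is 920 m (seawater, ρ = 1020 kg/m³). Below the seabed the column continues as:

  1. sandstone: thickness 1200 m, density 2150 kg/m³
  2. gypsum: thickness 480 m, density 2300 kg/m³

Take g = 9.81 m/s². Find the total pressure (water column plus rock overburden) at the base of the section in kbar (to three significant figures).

seawater: 1020 kg/m³ × 9.81 m/s² × 920 m = 9.206×10^6 Pa = 0.09206 kbar
sandstone: 2150 kg/m³ × 9.81 m/s² × 1200 m = 2.531×10^7 Pa = 0.2531 kbar
gypsum: 2300 kg/m³ × 9.81 m/s² × 480 m = 1.083×10^7 Pa = 0.1083 kbar
Total = 0.09206 + 0.2531 + 0.1083 = 0.45346 kbar

0.453 kbar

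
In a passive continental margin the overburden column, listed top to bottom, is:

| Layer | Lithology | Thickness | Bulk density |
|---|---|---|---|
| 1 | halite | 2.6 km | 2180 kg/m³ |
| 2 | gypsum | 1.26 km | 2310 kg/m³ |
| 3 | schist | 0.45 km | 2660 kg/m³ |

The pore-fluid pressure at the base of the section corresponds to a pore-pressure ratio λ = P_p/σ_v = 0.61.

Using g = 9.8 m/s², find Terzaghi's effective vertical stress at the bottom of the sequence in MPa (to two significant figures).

37 MPa

Overburden (lithostatic) stress σ_v:
halite: 2180 kg/m³ × 9.8 m/s² × 2600 m = 5.555×10^7 Pa = 55.55 MPa
gypsum: 2310 kg/m³ × 9.8 m/s² × 1260 m = 2.852×10^7 Pa = 28.52 MPa
schist: 2660 kg/m³ × 9.8 m/s² × 450 m = 1.173×10^7 Pa = 11.73 MPa
Total = 55.55 + 28.52 + 11.73 = 95.801 MPa
Pore pressure P_p = λ·σ_v = 0.61 × 95.80 MPa = 58.44 MPa
Effective stress σ' = σ_v − P_p = 95.80 − 58.44 = 37.362 MPa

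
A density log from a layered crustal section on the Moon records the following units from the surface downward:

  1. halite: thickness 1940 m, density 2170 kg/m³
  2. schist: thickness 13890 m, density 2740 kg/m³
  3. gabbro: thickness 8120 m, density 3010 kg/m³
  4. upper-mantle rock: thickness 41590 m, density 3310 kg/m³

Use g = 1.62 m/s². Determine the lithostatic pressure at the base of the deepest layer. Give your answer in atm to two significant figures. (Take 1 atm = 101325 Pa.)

halite: 2170 kg/m³ × 1.62 m/s² × 1940 m = 6.820×10^6 Pa = 67.31 atm
schist: 2740 kg/m³ × 1.62 m/s² × 13890 m = 6.165×10^7 Pa = 608.5 atm
gabbro: 3010 kg/m³ × 1.62 m/s² × 8120 m = 3.959×10^7 Pa = 390.8 atm
upper-mantle rock: 3310 kg/m³ × 1.62 m/s² × 41590 m = 2.230×10^8 Pa = 2201 atm
Total = 67.31 + 608.5 + 390.8 + 2201 = 3267.5 atm

3300 atm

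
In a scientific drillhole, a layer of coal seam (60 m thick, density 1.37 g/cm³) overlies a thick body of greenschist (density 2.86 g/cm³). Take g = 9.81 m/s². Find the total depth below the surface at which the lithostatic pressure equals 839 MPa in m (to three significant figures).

29900 m

Pressure at base of upper layers: 1370×9.81×60 = 8.064×10^5 Pa = 0.8064 MPa
Remaining pressure to be supplied by greenschist: 8.390×10^8 − 8.064×10^5 = 8.382×10^8 Pa
Additional depth in greenschist = 8.382×10^8 Pa / (2860 kg/m³ × 9.81 m/s²) = 29875 m
Total depth = 60 m + 29875 m = 29935 m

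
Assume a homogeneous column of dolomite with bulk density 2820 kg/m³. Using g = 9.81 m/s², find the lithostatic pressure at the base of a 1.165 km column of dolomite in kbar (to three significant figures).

0.322 kbar

dolomite: 2820 kg/m³ × 9.81 m/s² × 1165 m = 3.223×10^7 Pa = 0.3223 kbar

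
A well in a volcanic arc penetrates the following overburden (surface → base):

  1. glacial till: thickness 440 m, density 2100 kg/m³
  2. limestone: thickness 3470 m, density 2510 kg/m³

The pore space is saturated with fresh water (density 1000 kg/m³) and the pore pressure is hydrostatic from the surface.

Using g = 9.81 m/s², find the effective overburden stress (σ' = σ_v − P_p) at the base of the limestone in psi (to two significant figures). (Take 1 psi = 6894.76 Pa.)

8100 psi

Overburden (lithostatic) stress σ_v:
glacial till: 2100 kg/m³ × 9.81 m/s² × 440 m = 9.064×10^6 Pa = 9.064 MPa
limestone: 2510 kg/m³ × 9.81 m/s² × 3470 m = 8.544×10^7 Pa = 85.44 MPa
Total = 9.064 + 85.44 = 94.507 MPa
Pore pressure P_p = 1000 kg/m³ × 9.81 m/s² × 3910 m = 3.836×10^7 Pa = 38.36 MPa
Effective stress σ' = σ_v − P_p = 94.51 − 38.36 = 56.149 MPa = 8143.8 psi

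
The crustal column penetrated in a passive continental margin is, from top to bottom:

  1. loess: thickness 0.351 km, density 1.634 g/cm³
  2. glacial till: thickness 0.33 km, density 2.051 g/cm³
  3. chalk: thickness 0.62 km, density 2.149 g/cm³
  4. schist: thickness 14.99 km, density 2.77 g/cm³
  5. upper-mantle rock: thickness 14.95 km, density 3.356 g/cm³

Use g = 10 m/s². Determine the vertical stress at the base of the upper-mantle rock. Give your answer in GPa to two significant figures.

0.94 GPa

loess: 1634 kg/m³ × 10 m/s² × 351 m = 5.735×10^6 Pa = 5.735×10^-3 GPa
glacial till: 2051 kg/m³ × 10 m/s² × 330 m = 6.768×10^6 Pa = 6.768×10^-3 GPa
chalk: 2149 kg/m³ × 10 m/s² × 620 m = 1.332×10^7 Pa = 0.01332 GPa
schist: 2770 kg/m³ × 10 m/s² × 14990 m = 4.152×10^8 Pa = 0.4152 GPa
upper-mantle rock: 3356 kg/m³ × 10 m/s² × 14950 m = 5.017×10^8 Pa = 0.5017 GPa
Total = 5.735×10^-3 + 6.768×10^-3 + 0.01332 + 0.4152 + 0.5017 = 0.94277 GPa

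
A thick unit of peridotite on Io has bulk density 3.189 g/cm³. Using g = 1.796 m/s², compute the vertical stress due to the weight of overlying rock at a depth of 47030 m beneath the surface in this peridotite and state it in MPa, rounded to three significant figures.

269 MPa

peridotite: 3189 kg/m³ × 1.796 m/s² × 47030 m = 2.694×10^8 Pa = 269.4 MPa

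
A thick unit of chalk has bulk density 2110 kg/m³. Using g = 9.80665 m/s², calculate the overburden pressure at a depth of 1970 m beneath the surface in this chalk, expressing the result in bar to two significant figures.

410 bar

chalk: 2110 kg/m³ × 9.80665 m/s² × 1970 m = 4.076×10^7 Pa = 407.6 bar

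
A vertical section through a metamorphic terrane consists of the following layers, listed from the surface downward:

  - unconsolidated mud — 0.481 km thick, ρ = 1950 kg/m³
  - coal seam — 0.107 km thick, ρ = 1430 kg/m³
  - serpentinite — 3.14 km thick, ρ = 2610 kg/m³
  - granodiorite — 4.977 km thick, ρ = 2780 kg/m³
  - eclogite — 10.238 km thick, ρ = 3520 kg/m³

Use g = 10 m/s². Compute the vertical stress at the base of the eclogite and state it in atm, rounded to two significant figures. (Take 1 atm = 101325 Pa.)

5800 atm

unconsolidated mud: 1950 kg/m³ × 10 m/s² × 481 m = 9.380×10^6 Pa = 92.57 atm
coal seam: 1430 kg/m³ × 10 m/s² × 107 m = 1.530×10^6 Pa = 15.10 atm
serpentinite: 2610 kg/m³ × 10 m/s² × 3140 m = 8.195×10^7 Pa = 808.8 atm
granodiorite: 2780 kg/m³ × 10 m/s² × 4977 m = 1.384×10^8 Pa = 1366 atm
eclogite: 3520 kg/m³ × 10 m/s² × 10238 m = 3.604×10^8 Pa = 3557 atm
Total = 92.57 + 15.10 + 808.8 + 1366 + 3557 = 5838.7 atm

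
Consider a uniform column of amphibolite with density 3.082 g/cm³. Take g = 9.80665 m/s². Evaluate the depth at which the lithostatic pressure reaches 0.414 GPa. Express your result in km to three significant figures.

13.7 km

h = P/(ρg) = 0.414 GPa / (3082 kg/m³ × 9.80665 m/s²) = 4.140×10^8 Pa / 30224 Pa/m = 13698 m
= 13.698 km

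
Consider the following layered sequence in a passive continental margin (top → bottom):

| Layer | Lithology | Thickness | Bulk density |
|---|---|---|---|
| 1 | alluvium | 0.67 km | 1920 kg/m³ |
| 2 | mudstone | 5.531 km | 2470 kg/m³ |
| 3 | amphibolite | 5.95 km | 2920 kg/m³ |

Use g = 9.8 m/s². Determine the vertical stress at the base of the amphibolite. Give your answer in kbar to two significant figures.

alluvium: 1920 kg/m³ × 9.8 m/s² × 670 m = 1.261×10^7 Pa = 0.1261 kbar
mudstone: 2470 kg/m³ × 9.8 m/s² × 5531 m = 1.339×10^8 Pa = 1.339 kbar
amphibolite: 2920 kg/m³ × 9.8 m/s² × 5950 m = 1.703×10^8 Pa = 1.703 kbar
Total = 0.1261 + 1.339 + 1.703 = 3.1676 kbar

3.2 kbar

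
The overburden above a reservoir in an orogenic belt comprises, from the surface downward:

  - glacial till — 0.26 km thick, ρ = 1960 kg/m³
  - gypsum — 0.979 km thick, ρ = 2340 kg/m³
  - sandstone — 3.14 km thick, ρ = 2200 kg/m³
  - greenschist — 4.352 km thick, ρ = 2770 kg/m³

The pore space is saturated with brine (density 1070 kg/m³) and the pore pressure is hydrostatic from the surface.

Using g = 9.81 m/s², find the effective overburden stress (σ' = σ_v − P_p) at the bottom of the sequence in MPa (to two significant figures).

120 MPa

Overburden (lithostatic) stress σ_v:
glacial till: 1960 kg/m³ × 9.81 m/s² × 260 m = 4.999×10^6 Pa = 4.999 MPa
gypsum: 2340 kg/m³ × 9.81 m/s² × 979 m = 2.247×10^7 Pa = 22.47 MPa
sandstone: 2200 kg/m³ × 9.81 m/s² × 3140 m = 6.777×10^7 Pa = 67.77 MPa
greenschist: 2770 kg/m³ × 9.81 m/s² × 4352 m = 1.183×10^8 Pa = 118.3 MPa
Total = 4.999 + 22.47 + 67.77 + 118.3 = 213.50 MPa
Pore pressure P_p = 1070 kg/m³ × 9.81 m/s² × 8731 m = 9.165×10^7 Pa = 91.65 MPa
Effective stress σ' = σ_v − P_p = 213.5 − 91.65 = 121.85 MPa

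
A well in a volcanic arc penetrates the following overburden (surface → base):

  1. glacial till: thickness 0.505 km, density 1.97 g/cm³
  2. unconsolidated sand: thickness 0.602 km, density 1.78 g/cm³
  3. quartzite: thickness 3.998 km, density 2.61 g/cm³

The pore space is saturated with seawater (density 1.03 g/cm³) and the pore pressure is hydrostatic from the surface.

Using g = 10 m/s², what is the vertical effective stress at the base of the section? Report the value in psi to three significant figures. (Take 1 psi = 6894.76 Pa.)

Overburden (lithostatic) stress σ_v:
glacial till: 1970 kg/m³ × 10 m/s² × 505 m = 9.948×10^6 Pa = 9.948 MPa
unconsolidated sand: 1780 kg/m³ × 10 m/s² × 602 m = 1.072×10^7 Pa = 10.72 MPa
quartzite: 2610 kg/m³ × 10 m/s² × 3998 m = 1.043×10^8 Pa = 104.3 MPa
Total = 9.948 + 10.72 + 104.3 = 125.01 MPa
Pore pressure P_p = 1030 kg/m³ × 10 m/s² × 5105 m = 5.258×10^7 Pa = 52.58 MPa
Effective stress σ' = σ_v − P_p = 125.0 − 52.58 = 72.430 MPa = 10505 psi

10500 psi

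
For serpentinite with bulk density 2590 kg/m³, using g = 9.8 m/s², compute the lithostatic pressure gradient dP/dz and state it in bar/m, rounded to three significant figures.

0.254 bar/m

dP/dz = ρg = 2590 kg/m³ × 9.8 m/s² = 25382 Pa/m
= 25382 Pa/m × (1 bar/m / 1.0000×10^5 Pa/m) = 0.25382 bar/m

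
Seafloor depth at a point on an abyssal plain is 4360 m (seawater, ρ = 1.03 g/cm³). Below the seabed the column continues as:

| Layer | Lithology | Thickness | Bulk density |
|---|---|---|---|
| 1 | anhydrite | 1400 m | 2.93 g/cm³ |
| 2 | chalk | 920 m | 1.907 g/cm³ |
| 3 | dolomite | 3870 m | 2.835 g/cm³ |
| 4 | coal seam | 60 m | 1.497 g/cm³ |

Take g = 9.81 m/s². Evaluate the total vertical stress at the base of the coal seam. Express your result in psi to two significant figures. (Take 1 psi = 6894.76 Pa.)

seawater: 1030 kg/m³ × 9.81 m/s² × 4360 m = 4.405×10^7 Pa = 6390 psi
anhydrite: 2930 kg/m³ × 9.81 m/s² × 1400 m = 4.024×10^7 Pa = 5836 psi
chalk: 1907 kg/m³ × 9.81 m/s² × 920 m = 1.721×10^7 Pa = 2496 psi
dolomite: 2835 kg/m³ × 9.81 m/s² × 3870 m = 1.076×10^8 Pa = 15610 psi
coal seam: 1497 kg/m³ × 9.81 m/s² × 60 m = 8.811×10^5 Pa = 127.8 psi
Total = 6390 + 5836 + 2496 + 15610 + 127.8 = 30460 psi

30000 psi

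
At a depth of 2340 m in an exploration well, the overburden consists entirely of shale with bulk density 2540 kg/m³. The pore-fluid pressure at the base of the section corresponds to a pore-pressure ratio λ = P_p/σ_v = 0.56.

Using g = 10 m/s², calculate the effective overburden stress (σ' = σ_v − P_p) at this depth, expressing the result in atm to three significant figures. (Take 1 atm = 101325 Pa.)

258 atm

Overburden (lithostatic) stress σ_v:
shale: 2540 kg/m³ × 10 m/s² × 2340 m = 5.944×10^7 Pa = 59.44 MPa
Pore pressure P_p = λ·σ_v = 0.56 × 59.44 MPa = 33.28 MPa
Effective stress σ' = σ_v − P_p = 59.44 − 33.28 = 26.152 MPa = 258.10 atm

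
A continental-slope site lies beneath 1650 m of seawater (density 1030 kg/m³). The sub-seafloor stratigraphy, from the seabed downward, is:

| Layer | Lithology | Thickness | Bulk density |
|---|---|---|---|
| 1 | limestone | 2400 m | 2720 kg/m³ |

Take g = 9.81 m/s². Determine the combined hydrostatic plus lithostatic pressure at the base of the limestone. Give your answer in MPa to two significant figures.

seawater: 1030 kg/m³ × 9.81 m/s² × 1650 m = 1.667×10^7 Pa = 16.67 MPa
limestone: 2720 kg/m³ × 9.81 m/s² × 2400 m = 6.404×10^7 Pa = 64.04 MPa
Total = 16.67 + 64.04 = 80.712 MPa

81 MPa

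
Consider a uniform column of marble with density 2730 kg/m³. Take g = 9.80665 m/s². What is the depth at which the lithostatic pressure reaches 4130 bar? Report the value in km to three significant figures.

h = P/(ρg) = 4130 bar / (2730 kg/m³ × 9.80665 m/s²) = 4.130×10^8 Pa / 26772 Pa/m = 15426 m
= 15.426 km

15.4 km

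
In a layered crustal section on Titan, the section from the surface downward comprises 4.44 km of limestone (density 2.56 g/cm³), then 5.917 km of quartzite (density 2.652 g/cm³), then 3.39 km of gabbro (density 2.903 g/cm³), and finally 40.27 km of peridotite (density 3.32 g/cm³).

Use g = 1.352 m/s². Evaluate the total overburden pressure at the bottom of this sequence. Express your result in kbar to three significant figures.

2.31 kbar

limestone: 2560 kg/m³ × 1.352 m/s² × 4440 m = 1.537×10^7 Pa = 0.1537 kbar
quartzite: 2652 kg/m³ × 1.352 m/s² × 5917 m = 2.122×10^7 Pa = 0.2122 kbar
gabbro: 2903 kg/m³ × 1.352 m/s² × 3390 m = 1.331×10^7 Pa = 0.1331 kbar
peridotite: 3320 kg/m³ × 1.352 m/s² × 40270 m = 1.808×10^8 Pa = 1.808 kbar
Total = 0.1537 + 0.2122 + 0.1331 + 1.808 = 2.3065 kbar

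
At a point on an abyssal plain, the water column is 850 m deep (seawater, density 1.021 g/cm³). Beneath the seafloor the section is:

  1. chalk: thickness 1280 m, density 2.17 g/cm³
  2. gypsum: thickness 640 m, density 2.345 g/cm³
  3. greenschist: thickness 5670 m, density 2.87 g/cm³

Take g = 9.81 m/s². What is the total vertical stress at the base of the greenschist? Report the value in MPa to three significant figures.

seawater: 1021 kg/m³ × 9.81 m/s² × 850 m = 8.514×10^6 Pa = 8.514 MPa
chalk: 2170 kg/m³ × 9.81 m/s² × 1280 m = 2.725×10^7 Pa = 27.25 MPa
gypsum: 2345 kg/m³ × 9.81 m/s² × 640 m = 1.472×10^7 Pa = 14.72 MPa
greenschist: 2870 kg/m³ × 9.81 m/s² × 5670 m = 1.596×10^8 Pa = 159.6 MPa
Total = 8.514 + 27.25 + 14.72 + 159.6 = 210.12 MPa

210 MPa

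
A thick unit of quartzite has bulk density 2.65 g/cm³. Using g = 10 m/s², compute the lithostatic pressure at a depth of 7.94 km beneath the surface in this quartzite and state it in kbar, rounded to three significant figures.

2.10 kbar

quartzite: 2650 kg/m³ × 10 m/s² × 7940 m = 2.104×10^8 Pa = 2.104 kbar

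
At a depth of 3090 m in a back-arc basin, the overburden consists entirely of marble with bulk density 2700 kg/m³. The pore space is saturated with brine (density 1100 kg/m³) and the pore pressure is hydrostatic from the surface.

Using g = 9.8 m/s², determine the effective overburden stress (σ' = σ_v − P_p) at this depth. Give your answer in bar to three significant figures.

Overburden (lithostatic) stress σ_v:
marble: 2700 kg/m³ × 9.8 m/s² × 3090 m = 8.176×10^7 Pa = 81.76 MPa
Pore pressure P_p = 1100 kg/m³ × 9.8 m/s² × 3090 m = 3.331×10^7 Pa = 33.31 MPa
Effective stress σ' = σ_v − P_p = 81.76 − 33.31 = 48.451 MPa = 484.51 bar

485 bar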